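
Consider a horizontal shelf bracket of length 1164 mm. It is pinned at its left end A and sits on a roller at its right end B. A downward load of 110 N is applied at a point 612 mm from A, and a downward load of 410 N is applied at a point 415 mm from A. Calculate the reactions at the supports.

Moments about A: B_y·1164 − 110·612 − 410·415 = 0 → B_y = 237470/1164 = 204.012 ≈ 204.0 N.
ΣF_y = 0: A_y + 204.012 − 110 − 410 = 0 → A_y = 316.0 N.
ΣF_x = 0: no horizontal applied forces, so A_x = 0.

A_x = 0, A_y = 316.0 N, B_y = 204.0 N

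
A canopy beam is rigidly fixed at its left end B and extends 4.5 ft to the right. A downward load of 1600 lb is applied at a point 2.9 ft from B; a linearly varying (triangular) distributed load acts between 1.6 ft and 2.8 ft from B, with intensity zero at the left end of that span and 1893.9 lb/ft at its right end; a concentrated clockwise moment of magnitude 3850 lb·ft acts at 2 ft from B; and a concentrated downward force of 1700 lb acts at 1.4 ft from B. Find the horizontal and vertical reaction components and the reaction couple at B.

B_x = 0, B_y = 4436 lb, M_B = 13600 lb·ft

Resultant of the triangular load: ½ × 1893.9 × 1.2 = 1136.34 lb, acting at 2.4 ft from B (one-third of the span from the peak).
ΣF_x = 0: B_x = 0.
ΣF_y = 0: B_y − 1600 − ½·1893.9·1.2 − 1700 = 0 → B_y = 4436 lb.
ΣM about B: M_B − 1600·2.9 − (½·1893.9·1.2)·2.4 − 3850 − 1700·1.4 = 0 → M_B = 13600 lb·ft.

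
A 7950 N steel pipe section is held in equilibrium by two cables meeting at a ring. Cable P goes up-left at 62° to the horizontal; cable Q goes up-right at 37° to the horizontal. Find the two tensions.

T_P = 6428 N, T_Q = 3779 N

ΣF_x = 0: −T_P·cos62° + T_Q·cos37° = 0 → T_Q = 0.587842·T_P.
ΣF_y = 0: T_P·sin62° + T_Q·sin37° = 7950.
Substitute: T_P·(0.882948 + 0.587842·0.601815) = 7950 → T_P = 6428.29 ≈ 6428 N.
Then T_Q = 0.587842 × 6428.29 = 3779 N.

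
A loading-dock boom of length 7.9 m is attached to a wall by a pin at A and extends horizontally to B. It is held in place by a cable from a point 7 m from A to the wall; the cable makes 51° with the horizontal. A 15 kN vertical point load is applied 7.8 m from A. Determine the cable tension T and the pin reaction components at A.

ΣM about A: T·sin51°·7 − 15·7.8 = 0 → T = 117/(7·0.777146) = 21.5073 ≈ 21.51 kN.
ΣF_x = 0: A_x − T·cos51° = 0 → A_x = 21.5073 × 0.62932 = 13.53 kN.
ΣF_y = 0: A_y + T·sin51° − 15 = 0 → A_y = 15 − 21.5073 × 0.777146 = -1.714 kN.

T = 21.51 kN, A_x = 13.53 kN, A_y = -1.714 kN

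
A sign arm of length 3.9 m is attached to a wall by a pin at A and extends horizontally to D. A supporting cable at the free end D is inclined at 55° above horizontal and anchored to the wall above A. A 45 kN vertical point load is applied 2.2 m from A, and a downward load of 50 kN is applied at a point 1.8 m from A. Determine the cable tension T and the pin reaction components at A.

ΣM about A: T·sin55°·3.9 − 45·2.2 − 50·1.8 = 0 → T = 189/(3.9·0.819152) = 59.1606 ≈ 59.16 kN.
ΣF_x = 0: A_x − T·cos55° = 0 → A_x = 59.1606 × 0.573576 = 33.93 kN.
ΣF_y = 0: A_y + T·sin55° − 45 − 50 = 0 → A_y = 95 − 59.1606 × 0.819152 = 46.54 kN.

T = 59.16 kN, A_x = 33.93 kN, A_y = 46.54 kN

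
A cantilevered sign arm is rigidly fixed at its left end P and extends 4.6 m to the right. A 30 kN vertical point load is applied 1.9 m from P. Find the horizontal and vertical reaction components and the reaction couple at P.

ΣF_x = 0: P_x = 0.
ΣF_y = 0: P_y − 30 = 0 → P_y = 30.00 kN.
ΣM about P: M_P − 30·1.9 = 0 → M_P = 57.00 kN·m.

P_x = 0, P_y = 30.00 kN, M_P = 57.00 kN·m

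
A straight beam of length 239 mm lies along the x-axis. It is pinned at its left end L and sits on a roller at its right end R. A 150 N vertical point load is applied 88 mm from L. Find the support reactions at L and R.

L_x = 0, L_y = 94.77 N, R_y = 55.23 N

Moments about L: R_y·239 − 150·88 = 0 → R_y = 13200/239 = 55.2301 ≈ 55.23 N.
ΣF_y = 0: L_y + 55.2301 − 150 = 0 → L_y = 94.77 N.
ΣF_x = 0: no horizontal applied forces, so L_x = 0.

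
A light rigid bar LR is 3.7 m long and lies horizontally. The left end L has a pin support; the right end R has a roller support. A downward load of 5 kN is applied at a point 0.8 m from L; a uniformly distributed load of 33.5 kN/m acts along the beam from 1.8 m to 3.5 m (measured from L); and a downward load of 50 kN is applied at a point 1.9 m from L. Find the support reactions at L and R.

Resultant of the distributed load: 33.5 × 1.7 = 56.95 kN at 2.65 m from L.
Moments about L: R_y·3.7 − 5·0.8 − (33.5·1.7)·2.65 − 50·1.9 = 0 → R_y = 249.9175/3.7 = 67.5453 ≈ 67.55 kN.
ΣF_y = 0: L_y + 67.5453 − 5 − 33.5·1.7 − 50 = 0 → L_y = 44.40 kN.
ΣF_x = 0: no horizontal applied forces, so L_x = 0.

L_x = 0, L_y = 44.40 kN, R_y = 67.55 kN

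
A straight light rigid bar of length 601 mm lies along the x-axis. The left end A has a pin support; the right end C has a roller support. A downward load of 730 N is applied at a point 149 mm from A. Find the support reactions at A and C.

ΣM about A: C_y·601 − 730·149 = 0 → C_y = 108770/601 = 180.982 ≈ 181.0 N.
ΣF_y = 0: A_y + 180.982 − 730 = 0 → A_y = 549.0 N.
ΣF_x = 0: no horizontal applied forces, so A_x = 0.

A_x = 0, A_y = 549.0 N, C_y = 181.0 N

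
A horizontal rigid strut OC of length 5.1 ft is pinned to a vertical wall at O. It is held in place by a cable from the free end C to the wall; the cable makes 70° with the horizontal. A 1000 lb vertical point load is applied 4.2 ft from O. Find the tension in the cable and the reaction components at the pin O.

ΣM about O: T·sin70°·5.1 − 1000·4.2 = 0 → T = 4200/(5.1·0.939693) = 876.381 ≈ 876.4 lb.
ΣF_x = 0: O_x − T·cos70° = 0 → O_x = 876.381 × 0.34202 = 299.7 lb.
ΣF_y = 0: O_y + T·sin70° − 1000 = 0 → O_y = 1000 − 876.381 × 0.939693 = 176.5 lb.

T = 876.4 lb, O_x = 299.7 lb, O_y = 176.5 lb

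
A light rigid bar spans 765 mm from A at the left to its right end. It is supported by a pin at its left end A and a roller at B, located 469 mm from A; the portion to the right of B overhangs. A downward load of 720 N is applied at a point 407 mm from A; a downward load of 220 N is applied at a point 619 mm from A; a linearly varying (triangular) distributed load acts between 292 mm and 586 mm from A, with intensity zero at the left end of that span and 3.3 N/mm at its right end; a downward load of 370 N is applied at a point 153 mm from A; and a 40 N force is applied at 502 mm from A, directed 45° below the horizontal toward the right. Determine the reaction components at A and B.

Resultant of the triangular load: ½ × 3.3 × 294 = 485.1 N, acting at 488 mm from A (one-third of the span from the peak).
Taking moments about A: B_y·469 − 720·407 − 220·619 − (½·3.3·294)·488 − 370·153 − 40·sin45°·502 = 0 → B_y = 736758/469 = 1570.91 ≈ 1571 N.
ΣF_y = 0: A_y + 1570.91 − 720 − 220 − ½·3.3·294 − 370 − 40·sin45° = 0 → A_y = 252.5 N.
ΣF_x = 0: A_x + 40·cos45° = 0 → A_x = -28.28 N.

A_x = -28.28 N, A_y = 252.5 N, B_y = 1571 N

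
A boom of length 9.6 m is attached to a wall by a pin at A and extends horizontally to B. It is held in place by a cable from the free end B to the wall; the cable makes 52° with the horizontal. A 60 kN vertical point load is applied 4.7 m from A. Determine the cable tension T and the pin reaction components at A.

T = 37.28 kN, A_x = 22.95 kN, A_y = 30.62 kN

ΣM about A: T·sin52°·9.6 − 60·4.7 = 0 → T = 282/(9.6·0.788011) = 37.2774 ≈ 37.28 kN.
ΣF_x = 0: A_x − T·cos52° = 0 → A_x = 37.2774 × 0.615661 = 22.95 kN.
ΣF_y = 0: A_y + T·sin52° − 60 = 0 → A_y = 60 − 37.2774 × 0.788011 = 30.62 kN.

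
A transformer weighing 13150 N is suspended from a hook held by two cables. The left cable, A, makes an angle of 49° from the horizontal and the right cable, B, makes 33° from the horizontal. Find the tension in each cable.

T_A = 11140 N, T_B = 8712 N

ΣF_x = 0: −T_A·cos49° + T_B·cos33° = 0 → T_B = 0.782261·T_A.
ΣF_y = 0: T_A·sin49° + T_B·sin33° = 13150.
Substitute: T_A·(0.75471 + 0.782261·0.544639) = 13150 → T_A = 11136.9 ≈ 11140 N.
Then T_B = 0.782261 × 11136.9 = 8712 N.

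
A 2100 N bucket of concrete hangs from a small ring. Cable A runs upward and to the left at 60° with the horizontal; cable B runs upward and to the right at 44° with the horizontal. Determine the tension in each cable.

T_A = 1557 N, T_B = 1082 N

ΣF_x = 0: −T_A·cos60° + T_B·cos44° = 0 → T_B = 0.695082·T_A.
ΣF_y = 0: T_A·sin60° + T_B·sin44° = 2100.
Substitute: T_A·(0.866025 + 0.695082·0.694658) = 2100 → T_A = 1556.86 ≈ 1557 N.
Then T_B = 0.695082 × 1556.86 = 1082 N.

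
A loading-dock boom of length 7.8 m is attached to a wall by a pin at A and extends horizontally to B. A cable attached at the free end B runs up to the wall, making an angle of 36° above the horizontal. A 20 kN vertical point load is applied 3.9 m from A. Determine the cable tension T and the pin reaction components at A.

T = 17.01 kN, A_x = 13.76 kN, A_y = 10.00 kN

ΣM about A: T·sin36°·7.8 − 20·3.9 = 0 → T = 78/(7.8·0.587785) = 17.013 ≈ 17.01 kN.
ΣF_x = 0: A_x − T·cos36° = 0 → A_x = 17.013 × 0.809017 = 13.76 kN.
ΣF_y = 0: A_y + T·sin36° − 20 = 0 → A_y = 20 − 17.013 × 0.587785 = 10.00 kN.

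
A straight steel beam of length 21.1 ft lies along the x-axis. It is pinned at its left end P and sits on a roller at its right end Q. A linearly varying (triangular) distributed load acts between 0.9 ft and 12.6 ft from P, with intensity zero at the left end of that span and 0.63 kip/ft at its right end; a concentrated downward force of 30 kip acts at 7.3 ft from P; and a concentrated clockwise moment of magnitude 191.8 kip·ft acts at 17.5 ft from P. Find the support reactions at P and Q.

P_x = 0, P_y = 12.70 kip, Q_y = 20.99 kip

Resultant of the triangular load: ½ × 0.63 × 11.7 = 3.6855 kip, acting at 8.7 ft from P (one-third of the span from the peak).
ΣM about P: Q_y·21.1 − (½·0.63·11.7)·8.7 − 30·7.3 − 191.8 = 0 → Q_y = 442.86385/21.1 = 20.9888 ≈ 20.99 kip.
ΣF_y = 0: P_y + 20.9888 − ½·0.63·11.7 − 30 = 0 → P_y = 12.70 kip.
ΣF_x = 0: no horizontal applied forces, so P_x = 0.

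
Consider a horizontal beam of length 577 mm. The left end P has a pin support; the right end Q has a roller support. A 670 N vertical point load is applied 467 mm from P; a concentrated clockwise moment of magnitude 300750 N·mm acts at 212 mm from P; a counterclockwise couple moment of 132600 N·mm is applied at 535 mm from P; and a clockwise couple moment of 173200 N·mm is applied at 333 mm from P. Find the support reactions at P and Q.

Moments about P: Q_y·577 − 670·467 − 300750 + 132600 − 173200 = 0 → Q_y = 654240/577 = 1133.86 ≈ 1134 N.
ΣF_y = 0: P_y + 1133.86 − 670 = 0 → P_y = -463.9 N.
ΣF_x = 0: no horizontal applied forces, so P_x = 0.

P_x = 0, P_y = -463.9 N, Q_y = 1134 N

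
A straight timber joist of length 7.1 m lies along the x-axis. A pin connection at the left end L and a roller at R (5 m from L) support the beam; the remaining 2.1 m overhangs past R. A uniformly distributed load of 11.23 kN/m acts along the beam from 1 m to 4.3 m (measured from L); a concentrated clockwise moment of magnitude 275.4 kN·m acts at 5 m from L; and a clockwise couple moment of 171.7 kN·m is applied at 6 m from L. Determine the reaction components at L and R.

L_x = 0, L_y = -72.00 kN, R_y = 109.1 kN

Resultant of the distributed load: 11.23 × 3.3 = 37.059 kN at 2.65 m from L.
Moments about L: R_y·5 − (11.23·3.3)·2.65 − 275.4 − 171.7 = 0 → R_y = 545.30635/5 = 109.061 ≈ 109.1 kN.
ΣF_y = 0: L_y + 109.061 − 11.23·3.3 = 0 → L_y = -72.00 kN.
ΣF_x = 0: no horizontal applied forces, so L_x = 0.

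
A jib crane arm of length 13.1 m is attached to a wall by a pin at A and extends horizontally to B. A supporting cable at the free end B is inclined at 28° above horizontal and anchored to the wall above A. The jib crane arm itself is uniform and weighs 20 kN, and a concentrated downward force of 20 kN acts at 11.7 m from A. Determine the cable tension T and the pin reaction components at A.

T = 59.35 kN, A_x = 52.40 kN, A_y = 12.14 kN

ΣM about A: T·sin28°·13.1 − 20·6.55 − 20·11.7 = 0 → T = 365/(13.1·0.469472) = 59.3488 ≈ 59.35 kN.
ΣF_x = 0: A_x − T·cos28° = 0 → A_x = 59.3488 × 0.882948 = 52.40 kN.
ΣF_y = 0: A_y + T·sin28° − 20 − 20 = 0 → A_y = 40 − 59.3488 × 0.469472 = 12.14 kN.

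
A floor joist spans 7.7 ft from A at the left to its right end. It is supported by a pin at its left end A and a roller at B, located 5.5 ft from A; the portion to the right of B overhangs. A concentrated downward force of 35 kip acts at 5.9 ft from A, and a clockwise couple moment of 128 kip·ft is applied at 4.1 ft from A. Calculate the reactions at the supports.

A_x = 0, A_y = -25.82 kip, B_y = 60.82 kip

Moments about A: B_y·5.5 − 35·5.9 − 128 = 0 → B_y = 334.5/5.5 = 60.8182 ≈ 60.82 kip.
ΣF_y = 0: A_y + 60.8182 − 35 = 0 → A_y = -25.82 kip.
ΣF_x = 0: no horizontal applied forces, so A_x = 0.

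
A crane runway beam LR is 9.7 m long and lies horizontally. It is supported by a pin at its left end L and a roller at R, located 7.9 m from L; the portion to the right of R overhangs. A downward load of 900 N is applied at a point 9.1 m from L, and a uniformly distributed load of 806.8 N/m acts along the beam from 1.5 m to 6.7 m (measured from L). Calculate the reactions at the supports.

Resultant of the distributed load: 806.8 × 5.2 = 4195.36 N at 4.1 m from L.
Moments about L: R_y·7.9 − 900·9.1 − (806.8·5.2)·4.1 = 0 → R_y = 25390.976/7.9 = 3214.05 ≈ 3214 N.
ΣF_y = 0: L_y + 3214.05 − 900 − 806.8·5.2 = 0 → L_y = 1881 N.
ΣF_x = 0: no horizontal applied forces, so L_x = 0.

L_x = 0, L_y = 1881 N, R_y = 3214 N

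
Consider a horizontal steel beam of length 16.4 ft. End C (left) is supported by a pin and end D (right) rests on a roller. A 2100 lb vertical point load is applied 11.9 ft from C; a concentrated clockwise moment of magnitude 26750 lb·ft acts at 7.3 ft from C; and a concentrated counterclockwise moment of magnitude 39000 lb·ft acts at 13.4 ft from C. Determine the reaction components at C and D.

ΣM about C: D_y·16.4 − 2100·11.9 − 26750 + 39000 = 0 → D_y = 12740/16.4 = 776.829 ≈ 776.8 lb.
ΣF_y = 0: C_y + 776.829 − 2100 = 0 → C_y = 1323 lb.
ΣF_x = 0: no horizontal applied forces, so C_x = 0.

C_x = 0, C_y = 1323 lb, D_y = 776.8 lb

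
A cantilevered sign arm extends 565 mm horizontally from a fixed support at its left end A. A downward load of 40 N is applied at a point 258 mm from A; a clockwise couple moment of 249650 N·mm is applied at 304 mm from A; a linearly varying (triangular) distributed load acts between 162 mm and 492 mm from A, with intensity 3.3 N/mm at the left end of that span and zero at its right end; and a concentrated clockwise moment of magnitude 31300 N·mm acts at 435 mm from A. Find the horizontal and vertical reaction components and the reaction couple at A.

A_x = 0, A_y = 584.5 N, M_A = 439400 N·mm

Resultant of the triangular load: ½ × 3.3 × 330 = 544.5 N, acting at 272 mm from A (one-third of the span from the peak).
ΣF_x = 0: A_x = 0.
ΣF_y = 0: A_y − 40 − ½·3.3·330 = 0 → A_y = 584.5 N.
ΣM about A: M_A − 40·258 − 249650 − (½·3.3·330)·272 − 31300 = 0 → M_A = 439400 N·mm.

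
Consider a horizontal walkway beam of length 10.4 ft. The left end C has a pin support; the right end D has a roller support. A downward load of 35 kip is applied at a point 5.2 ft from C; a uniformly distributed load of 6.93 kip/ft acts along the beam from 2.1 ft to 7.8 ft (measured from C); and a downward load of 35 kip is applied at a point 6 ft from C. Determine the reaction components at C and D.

C_x = 0, C_y = 53.01 kip, D_y = 56.49 kip

Resultant of the distributed load: 6.93 × 5.7 = 39.501 kip at 4.95 ft from C.
ΣM about C: D_y·10.4 − 35·5.2 − (6.93·5.7)·4.95 − 35·6 = 0 → D_y = 587.52995/10.4 = 56.4933 ≈ 56.49 kip.
ΣF_y = 0: C_y + 56.4933 − 35 − 6.93·5.7 − 35 = 0 → C_y = 53.01 kip.
ΣF_x = 0: no horizontal applied forces, so C_x = 0.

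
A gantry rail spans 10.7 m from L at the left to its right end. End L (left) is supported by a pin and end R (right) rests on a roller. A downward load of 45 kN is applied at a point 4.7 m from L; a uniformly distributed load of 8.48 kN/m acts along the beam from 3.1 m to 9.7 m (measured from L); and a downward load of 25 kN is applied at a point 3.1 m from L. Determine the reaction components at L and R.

Resultant of the distributed load: 8.48 × 6.6 = 55.968 kN at 6.4 m from L.
Moments about L: R_y·10.7 − 45·4.7 − (8.48·6.6)·6.4 − 25·3.1 = 0 → R_y = 647.1952/10.7 = 60.4855 ≈ 60.49 kN.
ΣF_y = 0: L_y + 60.4855 − 45 − 8.48·6.6 − 25 = 0 → L_y = 65.48 kN.
ΣF_x = 0: no horizontal applied forces, so L_x = 0.

L_x = 0, L_y = 65.48 kN, R_y = 60.49 kN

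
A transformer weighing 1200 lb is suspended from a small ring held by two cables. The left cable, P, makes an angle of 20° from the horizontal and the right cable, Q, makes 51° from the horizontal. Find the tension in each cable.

ΣF_x = 0: −T_P·cos20° + T_Q·cos51° = 0 → T_Q = 1.49319·T_P.
ΣF_y = 0: T_P·sin20° + T_Q·sin51° = 1200.
Substitute: T_P·(0.34202 + 1.49319·0.777146) = 1200 → T_P = 798.697 ≈ 798.7 lb.
Then T_Q = 1.49319 × 798.697 = 1193 lb.

T_P = 798.7 lb, T_Q = 1193 lb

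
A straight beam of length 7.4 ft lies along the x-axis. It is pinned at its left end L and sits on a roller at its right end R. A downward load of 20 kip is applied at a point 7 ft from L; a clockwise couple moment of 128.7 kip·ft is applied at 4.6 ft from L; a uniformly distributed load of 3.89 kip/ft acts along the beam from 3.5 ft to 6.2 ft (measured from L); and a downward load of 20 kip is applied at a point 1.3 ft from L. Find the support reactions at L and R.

Resultant of the distributed load: 3.89 × 2.7 = 10.503 kip at 4.85 ft from L.
Taking moments about L: R_y·7.4 − 20·7 − 128.7 − (3.89·2.7)·4.85 − 20·1.3 = 0 → R_y = 345.63955/7.4 = 46.708 ≈ 46.71 kip.
ΣF_y = 0: L_y + 46.708 − 20 − 3.89·2.7 − 20 = 0 → L_y = 3.795 kip.
ΣF_x = 0: no horizontal applied forces, so L_x = 0.

L_x = 0, L_y = 3.795 kip, R_y = 46.71 kip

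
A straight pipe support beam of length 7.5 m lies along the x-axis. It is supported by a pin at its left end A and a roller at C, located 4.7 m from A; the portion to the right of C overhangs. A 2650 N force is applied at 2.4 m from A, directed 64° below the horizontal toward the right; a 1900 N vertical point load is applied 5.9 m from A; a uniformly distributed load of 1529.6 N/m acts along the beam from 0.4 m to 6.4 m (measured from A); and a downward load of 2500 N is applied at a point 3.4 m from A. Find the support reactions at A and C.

Resultant of the distributed load: 1529.6 × 6 = 9177.6 N at 3.4 m from A.
Moments about A: C_y·4.7 − 2650·sin64°·2.4 − 1900·5.9 − (1529.6·6)·3.4 − 2500·3.4 = 0 → C_y = 56630.2/4.7 = 12049 ≈ 12050 N.
ΣF_y = 0: A_y + 12049 − 2650·sin64° − 1900 − 1529.6·6 − 2500 = 0 → A_y = 3910 N.
ΣF_x = 0: A_x + 2650·cos64° = 0 → A_x = -1162 N.

A_x = -1162 N, A_y = 3910 N, C_y = 12050 N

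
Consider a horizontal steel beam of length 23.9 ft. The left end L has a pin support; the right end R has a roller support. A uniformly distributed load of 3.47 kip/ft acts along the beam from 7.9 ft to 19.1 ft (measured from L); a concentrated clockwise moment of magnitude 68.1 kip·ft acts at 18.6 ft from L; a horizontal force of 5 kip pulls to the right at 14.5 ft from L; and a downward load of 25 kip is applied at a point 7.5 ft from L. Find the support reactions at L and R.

L_x = -5.000 kip, L_y = 31.22 kip, R_y = 32.65 kip

Resultant of the distributed load: 3.47 × 11.2 = 38.864 kip at 13.5 ft from L.
Moments about L: R_y·23.9 − (3.47·11.2)·13.5 − 68.1 − 25·7.5 = 0 → R_y = 780.264/23.9 = 32.647 ≈ 32.65 kip.
ΣF_y = 0: L_y + 32.647 − 3.47·11.2 − 25 = 0 → L_y = 31.22 kip.
ΣF_x = 0: L_x + 5 = 0 → L_x = -5.000 kip.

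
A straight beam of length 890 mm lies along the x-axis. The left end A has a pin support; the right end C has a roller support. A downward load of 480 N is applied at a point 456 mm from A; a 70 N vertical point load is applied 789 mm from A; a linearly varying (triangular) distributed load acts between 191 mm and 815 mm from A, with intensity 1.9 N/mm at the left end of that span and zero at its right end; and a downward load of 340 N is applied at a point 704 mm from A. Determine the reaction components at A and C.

Resultant of the triangular load: ½ × 1.9 × 624 = 592.8 N, acting at 399 mm from A (one-third of the span from the peak).
ΣM about A: C_y·890 − 480·456 − 70·789 − (½·1.9·624)·399 − 340·704 = 0 → C_y = 749997.2/890 = 842.693 ≈ 842.7 N.
ΣF_y = 0: A_y + 842.693 − 480 − 70 − ½·1.9·624 − 340 = 0 → A_y = 640.1 N.
ΣF_x = 0: no horizontal applied forces, so A_x = 0.

A_x = 0, A_y = 640.1 N, C_y = 842.7 N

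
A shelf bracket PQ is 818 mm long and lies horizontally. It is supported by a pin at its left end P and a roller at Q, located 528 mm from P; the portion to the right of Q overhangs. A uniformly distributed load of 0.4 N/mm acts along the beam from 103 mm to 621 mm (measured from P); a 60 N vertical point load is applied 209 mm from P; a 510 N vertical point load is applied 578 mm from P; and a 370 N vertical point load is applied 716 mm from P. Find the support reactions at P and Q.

P_x = 0, P_y = -78.65 N, Q_y = 1226 N

Resultant of the distributed load: 0.4 × 518 = 207.2 N at 362 mm from P.
Taking moments about P: Q_y·528 − (0.4·518)·362 − 60·209 − 510·578 − 370·716 = 0 → Q_y = 647246.4/528 = 1225.85 ≈ 1226 N.
ΣF_y = 0: P_y + 1225.85 − 0.4·518 − 60 − 510 − 370 = 0 → P_y = -78.65 N.
ΣF_x = 0: no horizontal applied forces, so P_x = 0.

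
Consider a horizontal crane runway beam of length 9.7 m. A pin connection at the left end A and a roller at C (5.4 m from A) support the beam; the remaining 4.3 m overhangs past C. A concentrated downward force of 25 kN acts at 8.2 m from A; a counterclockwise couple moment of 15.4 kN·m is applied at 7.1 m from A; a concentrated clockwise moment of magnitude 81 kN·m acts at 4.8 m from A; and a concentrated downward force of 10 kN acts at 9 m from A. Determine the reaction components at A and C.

ΣM about A: C_y·5.4 − 25·8.2 + 15.4 − 81 − 10·9 = 0 → C_y = 360.6/5.4 = 66.7778 ≈ 66.78 kN.
ΣF_y = 0: A_y + 66.7778 − 25 − 10 = 0 → A_y = -31.78 kN.
ΣF_x = 0: no horizontal applied forces, so A_x = 0.

A_x = 0, A_y = -31.78 kN, C_y = 66.78 kN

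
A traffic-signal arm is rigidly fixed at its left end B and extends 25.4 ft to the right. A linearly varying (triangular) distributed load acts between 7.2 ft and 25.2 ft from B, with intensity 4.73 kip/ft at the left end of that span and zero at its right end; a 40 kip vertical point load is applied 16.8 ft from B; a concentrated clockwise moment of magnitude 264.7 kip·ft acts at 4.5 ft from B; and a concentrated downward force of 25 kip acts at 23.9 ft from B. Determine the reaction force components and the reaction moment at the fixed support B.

B_x = 0, B_y = 107.6 kip, M_B = 2096 kip·ft

Resultant of the triangular load: ½ × 4.73 × 18 = 42.57 kip, acting at 13.2 ft from B (one-third of the span from the peak).
ΣF_x = 0: B_x = 0.
ΣF_y = 0: B_y − ½·4.73·18 − 40 − 25 = 0 → B_y = 107.6 kip.
ΣM about B: M_B − (½·4.73·18)·13.2 − 40·16.8 − 264.7 − 25·23.9 = 0 → M_B = 2096 kip·ft.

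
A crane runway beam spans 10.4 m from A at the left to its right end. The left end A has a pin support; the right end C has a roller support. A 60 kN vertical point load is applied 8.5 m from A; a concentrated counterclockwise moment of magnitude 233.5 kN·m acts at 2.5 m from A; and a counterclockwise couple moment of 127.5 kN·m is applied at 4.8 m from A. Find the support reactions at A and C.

Taking moments about A: C_y·10.4 − 60·8.5 + 233.5 + 127.5 = 0 → C_y = 149/10.4 = 14.3269 ≈ 14.33 kN.
ΣF_y = 0: A_y + 14.3269 − 60 = 0 → A_y = 45.67 kN.
ΣF_x = 0: no horizontal applied forces, so A_x = 0.

A_x = 0, A_y = 45.67 kN, C_y = 14.33 kN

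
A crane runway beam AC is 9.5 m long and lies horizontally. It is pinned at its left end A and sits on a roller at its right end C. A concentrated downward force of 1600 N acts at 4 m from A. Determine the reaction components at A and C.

Moments about A: C_y·9.5 − 1600·4 = 0 → C_y = 6400/9.5 = 673.684 ≈ 673.7 N.
ΣF_y = 0: A_y + 673.684 − 1600 = 0 → A_y = 926.3 N.
ΣF_x = 0: no horizontal applied forces, so A_x = 0.

A_x = 0, A_y = 926.3 N, C_y = 673.7 N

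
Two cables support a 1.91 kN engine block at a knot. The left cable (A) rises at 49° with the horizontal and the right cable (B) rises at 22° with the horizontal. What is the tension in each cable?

ΣF_x = 0: −T_A·cos49° + T_B·cos22° = 0 → T_B = 0.707582·T_A.
ΣF_y = 0: T_A·sin49° + T_B·sin22° = 1.91.
Substitute: T_A·(0.75471 + 0.707582·0.374607) = 1.91 → T_A = 1.87296 ≈ 1.873 kN.
Then T_B = 0.707582 × 1.87296 = 1.325 kN.

T_A = 1.873 kN, T_B = 1.325 kN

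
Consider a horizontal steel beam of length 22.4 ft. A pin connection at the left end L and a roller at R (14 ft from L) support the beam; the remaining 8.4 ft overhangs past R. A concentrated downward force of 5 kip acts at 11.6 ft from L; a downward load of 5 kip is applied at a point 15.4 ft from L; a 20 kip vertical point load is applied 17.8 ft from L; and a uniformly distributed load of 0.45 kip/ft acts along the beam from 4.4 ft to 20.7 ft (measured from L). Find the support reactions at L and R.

L_x = 0, L_y = -4.312 kip, R_y = 41.65 kip

Resultant of the distributed load: 0.45 × 16.3 = 7.335 kip at 12.55 ft from L.
Taking moments about L: R_y·14 − 5·11.6 − 5·15.4 − 20·17.8 − (0.45·16.3)·12.55 = 0 → R_y = 583.05425/14 = 41.6467 ≈ 41.65 kip.
ΣF_y = 0: L_y + 41.6467 − 5 − 5 − 20 − 0.45·16.3 = 0 → L_y = -4.312 kip.
ΣF_x = 0: no horizontal applied forces, so L_x = 0.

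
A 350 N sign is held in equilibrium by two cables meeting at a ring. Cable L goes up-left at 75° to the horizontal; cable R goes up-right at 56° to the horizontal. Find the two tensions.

ΣF_x = 0: −T_L·cos75° + T_R·cos56° = 0 → T_R = 0.462844·T_L.
ΣF_y = 0: T_L·sin75° + T_R·sin56° = 350.
Substitute: T_L·(0.965926 + 0.462844·0.829038) = 350 → T_L = 259.328 ≈ 259.3 N.
Then T_R = 0.462844 × 259.328 = 120.0 N.

T_L = 259.3 N, T_R = 120.0 N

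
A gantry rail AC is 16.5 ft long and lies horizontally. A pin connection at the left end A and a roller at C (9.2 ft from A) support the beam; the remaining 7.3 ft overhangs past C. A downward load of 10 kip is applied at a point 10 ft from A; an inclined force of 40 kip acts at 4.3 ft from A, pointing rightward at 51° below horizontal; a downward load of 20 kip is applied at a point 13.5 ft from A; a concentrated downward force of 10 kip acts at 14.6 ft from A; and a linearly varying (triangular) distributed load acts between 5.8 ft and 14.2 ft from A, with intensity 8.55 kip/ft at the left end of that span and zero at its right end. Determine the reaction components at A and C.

A_x = -25.17 kip, A_y = 2.812 kip, C_y = 104.2 kip

Resultant of the triangular load: ½ × 8.55 × 8.4 = 35.91 kip, acting at 8.6 ft from A (one-third of the span from the peak).
Moments about A: C_y·9.2 − 10·10 − 40·sin51°·4.3 − 20·13.5 − 10·14.6 − (½·8.55·8.4)·8.6 = 0 → C_y = 958.495/9.2 = 104.184 ≈ 104.2 kip.
ΣF_y = 0: A_y + 104.184 − 10 − 40·sin51° − 20 − 10 − ½·8.55·8.4 = 0 → A_y = 2.812 kip.
ΣF_x = 0: A_x + 40·cos51° = 0 → A_x = -25.17 kip.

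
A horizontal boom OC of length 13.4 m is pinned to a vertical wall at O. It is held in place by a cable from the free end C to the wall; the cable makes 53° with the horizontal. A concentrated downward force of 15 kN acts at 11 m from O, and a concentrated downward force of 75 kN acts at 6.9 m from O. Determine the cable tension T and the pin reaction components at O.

ΣM about O: T·sin53°·13.4 − 15·11 − 75·6.9 = 0 → T = 682.5/(13.4·0.798636) = 63.7748 ≈ 63.77 kN.
ΣF_x = 0: O_x − T·cos53° = 0 → O_x = 63.7748 × 0.601815 = 38.38 kN.
ΣF_y = 0: O_y + T·sin53° − 15 − 75 = 0 → O_y = 90 − 63.7748 × 0.798636 = 39.07 kN.

T = 63.77 kN, O_x = 38.38 kN, O_y = 39.07 kN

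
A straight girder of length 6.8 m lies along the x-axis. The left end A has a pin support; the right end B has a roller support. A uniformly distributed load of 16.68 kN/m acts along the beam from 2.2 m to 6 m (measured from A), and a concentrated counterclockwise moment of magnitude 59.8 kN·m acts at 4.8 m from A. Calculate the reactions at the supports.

A_x = 0, A_y = 33.96 kN, B_y = 29.42 kN

Resultant of the distributed load: 16.68 × 3.8 = 63.384 kN at 4.1 m from A.
Moments about A: B_y·6.8 − (16.68·3.8)·4.1 + 59.8 = 0 → B_y = 200.0744/6.8 = 29.4227 ≈ 29.42 kN.
ΣF_y = 0: A_y + 29.4227 − 16.68·3.8 = 0 → A_y = 33.96 kN.
ΣF_x = 0: no horizontal applied forces, so A_x = 0.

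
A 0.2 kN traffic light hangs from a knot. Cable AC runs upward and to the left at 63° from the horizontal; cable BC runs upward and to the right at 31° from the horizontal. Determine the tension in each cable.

ΣF_x = 0: −T_AC·cos63° + T_BC·cos31° = 0 → T_BC = 0.52964·T_AC.
ΣF_y = 0: T_AC·sin63° + T_BC·sin31° = 0.2.
Substitute: T_AC·(0.891007 + 0.52964·0.515038) = 0.2 → T_AC = 0.171852 ≈ 0.1719 kN.
Then T_BC = 0.52964 × 0.171852 = 0.09102 kN.

T_AC = 0.1719 kN, T_BC = 0.09102 kN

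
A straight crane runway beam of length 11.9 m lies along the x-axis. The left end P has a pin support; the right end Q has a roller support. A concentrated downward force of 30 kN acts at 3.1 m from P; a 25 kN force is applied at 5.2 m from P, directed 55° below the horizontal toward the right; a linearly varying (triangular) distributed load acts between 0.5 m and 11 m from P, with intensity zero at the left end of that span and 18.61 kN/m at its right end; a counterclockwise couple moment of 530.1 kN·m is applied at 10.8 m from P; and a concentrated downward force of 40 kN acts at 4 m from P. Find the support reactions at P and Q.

P_x = -14.34 kN, P_y = 140.9 kN, Q_y = 47.24 kN

Resultant of the triangular load: ½ × 18.61 × 10.5 = 97.7025 kN, acting at 7.5 m from P (one-third of the span from the peak).
Taking moments about P: Q_y·11.9 − 30·3.1 − 25·sin55°·5.2 − (½·18.61·10.5)·7.5 + 530.1 − 40·4 = 0 → Q_y = 562.159/11.9 = 47.2403 ≈ 47.24 kN.
ΣF_y = 0: P_y + 47.2403 − 30 − 25·sin55° − ½·18.61·10.5 − 40 = 0 → P_y = 140.9 kN.
ΣF_x = 0: P_x + 25·cos55° = 0 → P_x = -14.34 kN.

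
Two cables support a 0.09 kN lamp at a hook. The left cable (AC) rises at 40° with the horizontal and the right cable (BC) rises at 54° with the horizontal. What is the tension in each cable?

ΣF_x = 0: −T_AC·cos40° + T_BC·cos54° = 0 → T_BC = 1.30327·T_AC.
ΣF_y = 0: T_AC·sin40° + T_BC·sin54° = 0.09.
Substitute: T_AC·(0.642788 + 1.30327·0.809017) = 0.09 → T_AC = 0.0530299 ≈ 0.05303 kN.
Then T_BC = 1.30327 × 0.0530299 = 0.06911 kN.

T_AC = 0.05303 kN, T_BC = 0.06911 kN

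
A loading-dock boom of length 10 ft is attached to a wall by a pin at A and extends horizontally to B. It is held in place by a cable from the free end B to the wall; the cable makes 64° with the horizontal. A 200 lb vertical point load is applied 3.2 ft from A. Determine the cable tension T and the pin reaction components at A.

T = 71.21 lb, A_x = 31.21 lb, A_y = 136.0 lb

ΣM about A: T·sin64°·10 − 200·3.2 = 0 → T = 640/(10·0.898794) = 71.2065 ≈ 71.21 lb.
ΣF_x = 0: A_x − T·cos64° = 0 → A_x = 71.2065 × 0.438371 = 31.21 lb.
ΣF_y = 0: A_y + T·sin64° − 200 = 0 → A_y = 200 − 71.2065 × 0.898794 = 136.0 lb.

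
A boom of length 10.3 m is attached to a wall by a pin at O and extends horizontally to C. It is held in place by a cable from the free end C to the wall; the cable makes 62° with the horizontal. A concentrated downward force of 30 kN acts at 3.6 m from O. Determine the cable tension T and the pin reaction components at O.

ΣM about O: T·sin62°·10.3 − 30·3.6 = 0 → T = 108/(10.3·0.882948) = 11.8755 ≈ 11.88 kN.
ΣF_x = 0: O_x − T·cos62° = 0 → O_x = 11.8755 × 0.469472 = 5.575 kN.
ΣF_y = 0: O_y + T·sin62° − 30 = 0 → O_y = 30 − 11.8755 × 0.882948 = 19.51 kN.

T = 11.88 kN, O_x = 5.575 kN, O_y = 19.51 kN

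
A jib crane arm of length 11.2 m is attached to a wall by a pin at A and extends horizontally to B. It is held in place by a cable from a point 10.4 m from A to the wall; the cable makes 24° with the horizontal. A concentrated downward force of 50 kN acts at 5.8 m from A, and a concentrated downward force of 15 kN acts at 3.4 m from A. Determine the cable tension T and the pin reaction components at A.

T = 80.61 kN, A_x = 73.64 kN, A_y = 32.21 kN

ΣM about A: T·sin24°·10.4 − 50·5.8 − 15·3.4 = 0 → T = 341/(10.4·0.406737) = 80.6134 ≈ 80.61 kN.
ΣF_x = 0: A_x − T·cos24° = 0 → A_x = 80.6134 × 0.913545 = 73.64 kN.
ΣF_y = 0: A_y + T·sin24° − 50 − 15 = 0 → A_y = 65 − 80.6134 × 0.406737 = 32.21 kN.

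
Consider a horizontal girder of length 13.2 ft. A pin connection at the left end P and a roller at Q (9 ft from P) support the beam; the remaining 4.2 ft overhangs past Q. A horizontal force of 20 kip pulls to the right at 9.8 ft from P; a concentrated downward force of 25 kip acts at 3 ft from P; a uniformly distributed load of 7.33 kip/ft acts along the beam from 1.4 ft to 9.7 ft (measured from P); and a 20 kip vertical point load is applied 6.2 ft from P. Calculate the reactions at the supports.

Resultant of the distributed load: 7.33 × 8.3 = 60.839 kip at 5.55 ft from P.
Taking moments about P: Q_y·9 − 25·3 − (7.33·8.3)·5.55 − 20·6.2 = 0 → Q_y = 536.65645/9 = 59.6285 ≈ 59.63 kip.
ΣF_y = 0: P_y + 59.6285 − 25 − 7.33·8.3 − 20 = 0 → P_y = 46.21 kip.
ΣF_x = 0: P_x + 20 = 0 → P_x = -20.00 kip.

P_x = -20.00 kip, P_y = 46.21 kip, Q_y = 59.63 kip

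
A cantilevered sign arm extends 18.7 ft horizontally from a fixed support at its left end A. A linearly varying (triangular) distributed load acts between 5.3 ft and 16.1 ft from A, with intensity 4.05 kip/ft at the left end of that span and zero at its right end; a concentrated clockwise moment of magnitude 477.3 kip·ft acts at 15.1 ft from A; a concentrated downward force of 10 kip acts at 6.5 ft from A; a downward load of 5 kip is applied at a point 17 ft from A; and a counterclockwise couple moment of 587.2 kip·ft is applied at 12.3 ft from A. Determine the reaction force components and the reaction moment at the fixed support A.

A_x = 0, A_y = 36.87 kip, M_A = 234.7 kip·ft

Resultant of the triangular load: ½ × 4.05 × 10.8 = 21.87 kip, acting at 8.9 ft from A (one-third of the span from the peak).
ΣF_x = 0: A_x = 0.
ΣF_y = 0: A_y − ½·4.05·10.8 − 10 − 5 = 0 → A_y = 36.87 kip.
ΣM about A: M_A − (½·4.05·10.8)·8.9 − 477.3 − 10·6.5 − 5·17 + 587.2 = 0 → M_A = 234.7 kip·ft.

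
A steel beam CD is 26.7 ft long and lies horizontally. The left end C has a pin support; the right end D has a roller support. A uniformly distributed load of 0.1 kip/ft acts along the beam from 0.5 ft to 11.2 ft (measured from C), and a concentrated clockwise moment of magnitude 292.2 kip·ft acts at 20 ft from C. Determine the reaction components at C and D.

Resultant of the distributed load: 0.1 × 10.7 = 1.07 kip at 5.85 ft from C.
Taking moments about C: D_y·26.7 − (0.1·10.7)·5.85 − 292.2 = 0 → D_y = 298.4595/26.7 = 11.1783 ≈ 11.18 kip.
ΣF_y = 0: C_y + 11.1783 − 0.1·10.7 = 0 → C_y = -10.11 kip.
ΣF_x = 0: no horizontal applied forces, so C_x = 0.

C_x = 0, C_y = -10.11 kip, D_y = 11.18 kip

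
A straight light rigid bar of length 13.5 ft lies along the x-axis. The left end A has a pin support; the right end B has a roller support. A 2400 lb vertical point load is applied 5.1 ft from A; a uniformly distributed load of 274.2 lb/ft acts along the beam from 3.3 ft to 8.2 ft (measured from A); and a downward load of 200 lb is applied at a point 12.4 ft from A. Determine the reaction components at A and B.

A_x = 0, A_y = 2281 lb, B_y = 1663 lb

Resultant of the distributed load: 274.2 × 4.9 = 1343.58 lb at 5.75 ft from A.
Moments about A: B_y·13.5 − 2400·5.1 − (274.2·4.9)·5.75 − 200·12.4 = 0 → B_y = 22445.585/13.5 = 1662.64 ≈ 1663 lb.
ΣF_y = 0: A_y + 1662.64 − 2400 − 274.2·4.9 − 200 = 0 → A_y = 2281 lb.
ΣF_x = 0: no horizontal applied forces, so A_x = 0.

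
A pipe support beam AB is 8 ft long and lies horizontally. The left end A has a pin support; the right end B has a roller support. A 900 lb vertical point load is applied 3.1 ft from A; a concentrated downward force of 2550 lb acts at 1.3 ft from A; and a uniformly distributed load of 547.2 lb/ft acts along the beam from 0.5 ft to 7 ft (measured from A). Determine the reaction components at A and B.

A_x = 0, A_y = 4576 lb, B_y = 2430 lb

Resultant of the distributed load: 547.2 × 6.5 = 3556.8 lb at 3.75 ft from A.
Moments about A: B_y·8 − 900·3.1 − 2550·1.3 − (547.2·6.5)·3.75 = 0 → B_y = 19443/8 = 2430.38 ≈ 2430 lb.
ΣF_y = 0: A_y + 2430.38 − 900 − 2550 − 547.2·6.5 = 0 → A_y = 4576 lb.
ΣF_x = 0: no horizontal applied forces, so A_x = 0.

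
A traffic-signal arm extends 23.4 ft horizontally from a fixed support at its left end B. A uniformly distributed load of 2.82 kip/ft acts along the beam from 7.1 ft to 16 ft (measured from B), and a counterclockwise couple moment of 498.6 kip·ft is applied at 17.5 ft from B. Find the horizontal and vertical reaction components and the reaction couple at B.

B_x = 0, B_y = 25.10 kip, M_B = -208.7 kip·ft

Resultant of the distributed load: 2.82 × 8.9 = 25.098 kip at 11.55 ft from B.
ΣF_x = 0: B_x = 0.
ΣF_y = 0: B_y − 2.82·8.9 = 0 → B_y = 25.10 kip.
ΣM about B: M_B − (2.82·8.9)·11.55 + 498.6 = 0 → M_B = -208.7 kip·ft.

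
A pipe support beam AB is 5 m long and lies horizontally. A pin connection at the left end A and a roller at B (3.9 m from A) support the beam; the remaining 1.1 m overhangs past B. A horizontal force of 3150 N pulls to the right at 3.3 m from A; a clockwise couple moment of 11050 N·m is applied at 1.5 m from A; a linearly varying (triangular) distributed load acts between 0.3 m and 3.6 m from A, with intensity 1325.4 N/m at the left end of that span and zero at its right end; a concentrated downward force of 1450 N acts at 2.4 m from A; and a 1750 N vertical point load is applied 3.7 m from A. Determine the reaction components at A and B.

Resultant of the triangular load: ½ × 1325.4 × 3.3 = 2186.91 N, acting at 1.4 m from A (one-third of the span from the peak).
Moments about A: B_y·3.9 − 11050 − (½·1325.4·3.3)·1.4 − 1450·2.4 − 1750·3.7 = 0 → B_y = 24066.674/3.9 = 6170.94 ≈ 6171 N.
ΣF_y = 0: A_y + 6170.94 − ½·1325.4·3.3 − 1450 − 1750 = 0 → A_y = -784.0 N.
ΣF_x = 0: A_x + 3150 = 0 → A_x = -3150 N.

A_x = -3150 N, A_y = -784.0 N, B_y = 6171 N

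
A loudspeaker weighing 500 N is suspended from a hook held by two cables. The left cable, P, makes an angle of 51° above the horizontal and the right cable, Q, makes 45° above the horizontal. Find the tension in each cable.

T_P = 355.5 N, T_Q = 316.4 N

ΣF_x = 0: −T_P·cos51° + T_Q·cos45° = 0 → T_Q = 0.889993·T_P.
ΣF_y = 0: T_P·sin51° + T_Q·sin45° = 500.
Substitute: T_P·(0.777146 + 0.889993·0.707107) = 500 → T_P = 355.501 ≈ 355.5 N.
Then T_Q = 0.889993 × 355.501 = 316.4 N.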